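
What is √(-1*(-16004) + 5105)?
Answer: √21109 ≈ 145.29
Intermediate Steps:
√(-1*(-16004) + 5105) = √(16004 + 5105) = √21109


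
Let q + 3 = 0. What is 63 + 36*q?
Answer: -45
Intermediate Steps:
q = -3 (q = -3 + 0 = -3)
63 + 36*q = 63 + 36*(-3) = 63 - 108 = -45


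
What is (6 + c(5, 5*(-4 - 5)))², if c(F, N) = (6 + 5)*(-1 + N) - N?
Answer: 207025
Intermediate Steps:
c(F, N) = -11 + 10*N (c(F, N) = 11*(-1 + N) - N = (-11 + 11*N) - N = -11 + 10*N)
(6 + c(5, 5*(-4 - 5)))² = (6 + (-11 + 10*(5*(-4 - 5))))² = (6 + (-11 + 10*(5*(-9))))² = (6 + (-11 + 10*(-45)))² = (6 + (-11 - 450))² = (6 - 461)² = (-455)² = 207025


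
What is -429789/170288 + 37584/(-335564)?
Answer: -37655455047/14285630608 ≈ -2.6359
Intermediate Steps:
-429789/170288 + 37584/(-335564) = -429789*1/170288 + 37584*(-1/335564) = -429789/170288 - 9396/83891 = -37655455047/14285630608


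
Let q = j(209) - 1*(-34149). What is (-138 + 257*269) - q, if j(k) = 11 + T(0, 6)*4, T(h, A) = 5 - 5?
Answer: 34835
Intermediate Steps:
T(h, A) = 0
j(k) = 11 (j(k) = 11 + 0*4 = 11 + 0 = 11)
q = 34160 (q = 11 - 1*(-34149) = 11 + 34149 = 34160)
(-138 + 257*269) - q = (-138 + 257*269) - 1*34160 = (-138 + 69133) - 34160 = 68995 - 34160 = 34835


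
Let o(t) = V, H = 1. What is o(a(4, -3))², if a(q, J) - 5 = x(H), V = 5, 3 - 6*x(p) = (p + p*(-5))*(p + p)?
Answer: 25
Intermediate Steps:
x(p) = ½ + 4*p²/3 (x(p) = ½ - (p + p*(-5))*(p + p)/6 = ½ - (p - 5*p)*2*p/6 = ½ - (-4*p)*2*p/6 = ½ - (-4)*p²/3 = ½ + 4*p²/3)
a(q, J) = 41/6 (a(q, J) = 5 + (½ + (4/3)*1²) = 5 + (½ + (4/3)*1) = 5 + (½ + 4/3) = 5 + 11/6 = 41/6)
o(t) = 5
o(a(4, -3))² = 5² = 25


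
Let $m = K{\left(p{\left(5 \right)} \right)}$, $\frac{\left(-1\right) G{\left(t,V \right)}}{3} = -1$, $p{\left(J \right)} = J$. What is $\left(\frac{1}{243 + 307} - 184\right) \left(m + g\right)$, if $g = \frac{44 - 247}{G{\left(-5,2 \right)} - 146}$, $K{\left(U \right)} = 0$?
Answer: $- \frac{20543397}{78650} \approx -261.2$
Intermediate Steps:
$G{\left(t,V \right)} = 3$ ($G{\left(t,V \right)} = \left(-3\right) \left(-1\right) = 3$)
$m = 0$
$g = \frac{203}{143}$ ($g = \frac{44 - 247}{3 - 146} = - \frac{203}{3 - 146} = - \frac{203}{-143} = \left(-203\right) \left(- \frac{1}{143}\right) = \frac{203}{143} \approx 1.4196$)
$\left(\frac{1}{243 + 307} - 184\right) \left(m + g\right) = \left(\frac{1}{243 + 307} - 184\right) \left(0 + \frac{203}{143}\right) = \left(\frac{1}{550} - 184\right) \frac{203}{143} = \left(- \frac{101199}{550}\right) \frac{203}{143} = - \frac{20543397}{78650}$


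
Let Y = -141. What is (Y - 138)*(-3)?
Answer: 837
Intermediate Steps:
(Y - 138)*(-3) = (-141 - 138)*(-3) = -279*(-3) = 837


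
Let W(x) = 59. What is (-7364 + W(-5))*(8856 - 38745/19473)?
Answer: -419828438205/6491 ≈ -6.4679e+7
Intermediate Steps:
(-7364 + W(-5))*(8856 - 38745/19473) = (-7364 + 59)*(8856 - 38745/19473) = -7305*(8856 - 38745*1/19473) = -7305*(8856 - 12915/6491) = -7305*57471381/6491 = -419828438205/6491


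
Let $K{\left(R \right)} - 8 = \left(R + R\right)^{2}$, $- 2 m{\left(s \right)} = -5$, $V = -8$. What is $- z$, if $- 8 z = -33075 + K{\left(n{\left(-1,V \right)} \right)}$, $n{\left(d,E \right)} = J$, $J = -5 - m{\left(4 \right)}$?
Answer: $- \frac{16421}{4} \approx -4105.3$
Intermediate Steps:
$m{\left(s \right)} = \frac{5}{2}$ ($m{\left(s \right)} = \left(- \frac{1}{2}\right) \left(-5\right) = \frac{5}{2}$)
$J = - \frac{15}{2}$ ($J = -5 - \frac{5}{2} = - \frac{15}{2} \approx -7.5$)
$n{\left(d,E \right)} = - \frac{15}{2}$
$K{\left(R \right)} = 8 + 4 R^{2}$ ($K{\left(R \right)} = 8 + \left(R + R\right)^{2} = 8 + \left(2 R\right)^{2} = 8 + 4 R^{2}$)
$z = \frac{16421}{4}$ ($z = - \frac{-33075 + \left(8 + 4 \left(- \frac{15}{2}\right)^{2}\right)}{8} = - \frac{-33075 + \left(8 + 4 \cdot \frac{225}{4}\right)}{8} = - \frac{-33075 + \left(8 + 225\right)}{8} = - \frac{-33075 + 233}{8} = \left(- \frac{1}{8}\right) \left(-32842\right) = \frac{16421}{4} \approx 4105.3$)
$- z = \left(-1\right) \frac{16421}{4} = - \frac{16421}{4}$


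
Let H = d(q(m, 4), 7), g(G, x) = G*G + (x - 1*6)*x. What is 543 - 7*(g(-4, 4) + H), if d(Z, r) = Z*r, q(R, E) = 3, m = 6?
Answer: 340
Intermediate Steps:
g(G, x) = G² + x*(-6 + x) (g(G, x) = G² + (x - 6)*x = G² + (-6 + x)*x = G² + x*(-6 + x))
H = 21 (H = 3*7 = 21)
543 - 7*(g(-4, 4) + H) = 543 - 7*(((-4)² + 4² - 6*4) + 21) = 543 - 7*((16 + 16 - 24) + 21) = 543 - 7*(8 + 21) = 543 - 7*29 = 543 - 1*203 = 543 - 203 = 340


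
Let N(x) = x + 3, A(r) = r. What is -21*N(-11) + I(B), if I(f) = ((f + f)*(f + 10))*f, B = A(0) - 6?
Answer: 456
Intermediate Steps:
N(x) = 3 + x
B = -6 (B = 0 - 6 = -6)
I(f) = 2*f**2*(10 + f) (I(f) = ((2*f)*(10 + f))*f = (2*f*(10 + f))*f = 2*f**2*(10 + f))
-21*N(-11) + I(B) = -21*(3 - 11) + 2*(-6)**2*(10 - 6) = -21*(-8) + 2*36*4 = 168 + 288 = 456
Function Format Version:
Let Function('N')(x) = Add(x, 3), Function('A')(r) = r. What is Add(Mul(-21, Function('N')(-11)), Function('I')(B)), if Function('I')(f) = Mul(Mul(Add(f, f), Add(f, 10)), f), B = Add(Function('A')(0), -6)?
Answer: 456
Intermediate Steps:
Function('N')(x) = Add(3, x)
B = -6 (B = Add(0, -6) = -6)
Function('I')(f) = Mul(2, Pow(f, 2), Add(10, f)) (Function('I')(f) = Mul(Mul(Mul(2, f), Add(10, f)), f) = Mul(Mul(2, f, Add(10, f)), f) = Mul(2, Pow(f, 2), Add(10, f)))
Add(Mul(-21, Function('N')(-11)), Function('I')(B)) = Add(Mul(-21, Add(3, -11)), Mul(2, Pow(-6, 2), Add(10, -6))) = Add(Mul(-21, -8), Mul(2, 36, 4)) = Add(168, 288) = 456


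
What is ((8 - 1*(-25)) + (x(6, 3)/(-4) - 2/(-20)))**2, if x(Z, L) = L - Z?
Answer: 458329/400 ≈ 1145.8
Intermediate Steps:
((8 - 1*(-25)) + (x(6, 3)/(-4) - 2/(-20)))**2 = ((8 - 1*(-25)) + ((3 - 1*6)/(-4) - 2/(-20)))**2 = ((8 + 25) + ((3 - 6)*(-1/4) - 2*(-1/20)))**2 = (33 + (-3*(-1/4) + 1/10))**2 = (33 + (3/4 + 1/10))**2 = (33 + 17/20)**2 = (677/20)**2 = 458329/400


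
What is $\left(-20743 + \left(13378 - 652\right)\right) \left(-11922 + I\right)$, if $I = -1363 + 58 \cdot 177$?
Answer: $24203323$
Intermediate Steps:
$I = 8903$ ($I = -1363 + 10266 = 8903$)
$\left(-20743 + \left(13378 - 652\right)\right) \left(-11922 + I\right) = \left(-20743 + \left(13378 - 652\right)\right) \left(-11922 + 8903\right) = \left(-20743 + \left(13378 - 652\right)\right) \left(-3019\right) = \left(-20743 + 12726\right) \left(-3019\right) = \left(-8017\right) \left(-3019\right) = 24203323$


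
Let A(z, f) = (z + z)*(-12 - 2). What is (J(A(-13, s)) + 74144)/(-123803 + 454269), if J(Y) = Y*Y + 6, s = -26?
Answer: 103323/165233 ≈ 0.62532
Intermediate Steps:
A(z, f) = -28*z (A(z, f) = (2*z)*(-14) = -28*z)
J(Y) = 6 + Y**2 (J(Y) = Y**2 + 6 = 6 + Y**2)
(J(A(-13, s)) + 74144)/(-123803 + 454269) = ((6 + (-28*(-13))**2) + 74144)/(-123803 + 454269) = ((6 + 364**2) + 74144)/330466 = ((6 + 132496) + 74144)*(1/330466) = (132502 + 74144)*(1/330466) = 206646*(1/330466) = 103323/165233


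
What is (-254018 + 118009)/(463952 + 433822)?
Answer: -136009/897774 ≈ -0.15150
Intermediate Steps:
(-254018 + 118009)/(463952 + 433822) = -136009/897774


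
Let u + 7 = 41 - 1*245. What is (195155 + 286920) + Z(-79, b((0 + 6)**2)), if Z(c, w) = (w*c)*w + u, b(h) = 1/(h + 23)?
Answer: 1677368505/3481 ≈ 4.8186e+5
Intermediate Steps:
u = -211 (u = -7 + (41 - 1*245) = -7 + (41 - 245) = -7 - 204 = -211)
b(h) = 1/(23 + h)
Z(c, w) = -211 + c*w**2 (Z(c, w) = (w*c)*w - 211 = (c*w)*w - 211 = c*w**2 - 211 = -211 + c*w**2)
(195155 + 286920) + Z(-79, b((0 + 6)**2)) = (195155 + 286920) + (-211 - 79/(23 + (0 + 6)**2)**2) = 482075 + (-211 - 79/(23 + 6**2)**2) = 482075 + (-211 - 79/(23 + 36)**2) = 482075 + (-211 - 79*(1/59)**2) = 482075 + (-211 - 79*1/3481) = 482075 + (-211 - 79/3481) = 482075 - 734570/3481 = 1677368505/3481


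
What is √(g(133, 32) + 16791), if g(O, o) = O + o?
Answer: 6*√471 ≈ 130.22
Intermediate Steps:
√(g(133, 32) + 16791) = √((133 + 32) + 16791) = √(165 + 16791) = √16956 = 6*√471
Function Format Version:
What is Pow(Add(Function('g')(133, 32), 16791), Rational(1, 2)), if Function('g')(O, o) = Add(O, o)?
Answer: Mul(6, Pow(471, Rational(1, 2))) ≈ 130.22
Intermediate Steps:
Pow(Add(Function('g')(133, 32), 16791), Rational(1, 2)) = Pow(Add(Add(133, 32), 16791), Rational(1, 2)) = Pow(Add(165, 16791), Rational(1, 2)) = Pow(16956, Rational(1, 2)) = Mul(6, Pow(471, Rational(1, 2)))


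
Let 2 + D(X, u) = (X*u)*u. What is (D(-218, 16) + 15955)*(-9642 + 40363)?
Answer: -1224385455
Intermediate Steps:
D(X, u) = -2 + X*u**2 (D(X, u) = -2 + (X*u)*u = -2 + X*u**2)
(D(-218, 16) + 15955)*(-9642 + 40363) = ((-2 - 218*16**2) + 15955)*(-9642 + 40363) = ((-2 - 218*256) + 15955)*30721 = ((-2 - 55808) + 15955)*30721 = (-55810 + 15955)*30721 = -39855*30721 = -1224385455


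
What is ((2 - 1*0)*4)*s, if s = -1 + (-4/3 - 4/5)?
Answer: -376/15 ≈ -25.067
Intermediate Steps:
s = -47/15 (s = -1 + (-4*1/3 - 4*1/5) = -1 + (-4/3 - 4/5) = -1 - 32/15 = -47/15 ≈ -3.1333)
((2 - 1*0)*4)*s = ((2 - 1*0)*4)*(-47/15) = ((2 + 0)*4)*(-47/15) = (2*4)*(-47/15) = 8*(-47/15) = -376/15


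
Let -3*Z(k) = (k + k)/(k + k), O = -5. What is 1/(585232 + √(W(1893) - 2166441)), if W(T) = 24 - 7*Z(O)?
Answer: 438924/256873995179 - I*√4874433/513747990358 ≈ 1.7087e-6 - 4.2975e-9*I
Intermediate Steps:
Z(k) = -⅓ (Z(k) = -(k + k)/(3*(k + k)) = -2*k/(3*(2*k)) = -2*k*1/(2*k)/3 = -⅓*1 = -⅓)
W(T) = 79/3 (W(T) = 24 - 7*(-⅓) = 24 + 7/3 = 79/3)
1/(585232 + √(W(1893) - 2166441)) = 1/(585232 + √(79/3 - 2166441)) = 1/(585232 + √(-6499244/3)) = 1/(585232 + 2*I*√4874433/3)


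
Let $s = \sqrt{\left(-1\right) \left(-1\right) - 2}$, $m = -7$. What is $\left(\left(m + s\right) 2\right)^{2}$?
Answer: $192 - 56 i \approx 192.0 - 56.0 i$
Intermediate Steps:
$s = i$ ($s = \sqrt{1 - 2} = \sqrt{-1} = i \approx 1.0 i$)
$\left(\left(m + s\right) 2\right)^{2} = \left(\left(-7 + i\right) 2\right)^{2} = \left(-14 + 2 i\right)^{2}$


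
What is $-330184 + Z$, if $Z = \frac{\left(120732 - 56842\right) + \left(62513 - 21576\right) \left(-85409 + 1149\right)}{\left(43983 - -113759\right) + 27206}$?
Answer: $- \frac{32258079081}{92474} \approx -3.4883 \cdot 10^{5}$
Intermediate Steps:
$Z = - \frac{1724643865}{92474}$ ($Z = \frac{\left(120732 - 56842\right) + 40937 \left(-84260\right)}{\left(43983 + 113759\right) + 27206} = \frac{63890 - 3449351620}{157742 + 27206} = - \frac{3449287730}{184948} = \left(-3449287730\right) \frac{1}{184948} = - \frac{1724643865}{92474} \approx -18650.0$)
$-330184 + Z = -330184 - \frac{1724643865}{92474} = - \frac{32258079081}{92474}$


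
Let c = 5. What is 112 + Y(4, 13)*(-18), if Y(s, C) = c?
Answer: 22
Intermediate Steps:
Y(s, C) = 5
112 + Y(4, 13)*(-18) = 112 + 5*(-18) = 112 - 90 = 22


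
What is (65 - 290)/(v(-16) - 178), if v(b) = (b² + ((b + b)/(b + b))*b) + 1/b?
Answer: -3600/991 ≈ -3.6327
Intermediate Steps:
v(b) = b + 1/b + b² (v(b) = (b² + ((2*b)/((2*b)))*b) + 1/b = (b² + ((2*b)*(1/(2*b)))*b) + 1/b = (b² + 1*b) + 1/b = (b² + b) + 1/b = (b + b²) + 1/b = b + 1/b + b²)
(65 - 290)/(v(-16) - 178) = (65 - 290)/((-16 + 1/(-16) + (-16)²) - 178) = -225/((-16 - 1/16 + 256) - 178) = -225/(3839/16 - 178) = -225/991/16 = -225*16/991 = -3600/991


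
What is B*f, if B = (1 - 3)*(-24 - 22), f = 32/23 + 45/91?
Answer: 15788/91 ≈ 173.49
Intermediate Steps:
f = 3947/2093 (f = 32*(1/23) + 45*(1/91) = 32/23 + 45/91 = 3947/2093 ≈ 1.8858)
B = 92 (B = -2*(-46) = 92)
B*f = 92*(3947/2093) = 15788/91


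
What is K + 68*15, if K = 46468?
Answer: 47488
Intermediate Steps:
K + 68*15 = 46468 + 68*15 = 46468 + 1020 = 47488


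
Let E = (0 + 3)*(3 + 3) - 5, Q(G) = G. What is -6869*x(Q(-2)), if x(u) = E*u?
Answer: 178594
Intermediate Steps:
E = 13 (E = 3*6 - 5 = 18 - 5 = 13)
x(u) = 13*u
-6869*x(Q(-2)) = -89297*(-2) = -6869*(-26) = 178594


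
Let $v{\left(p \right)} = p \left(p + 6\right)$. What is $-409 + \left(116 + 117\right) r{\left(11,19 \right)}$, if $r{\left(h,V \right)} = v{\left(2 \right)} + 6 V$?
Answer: $29881$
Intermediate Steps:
$v{\left(p \right)} = p \left(6 + p\right)$
$r{\left(h,V \right)} = 16 + 6 V$ ($r{\left(h,V \right)} = 2 \left(6 + 2\right) + 6 V = 2 \cdot 8 + 6 V = 16 + 6 V$)
$-409 + \left(116 + 117\right) r{\left(11,19 \right)} = -409 + \left(116 + 117\right) \left(16 + 6 \cdot 19\right) = -409 + 233 \left(16 + 114\right) = -409 + 233 \cdot 130 = -409 + 30290 = 29881$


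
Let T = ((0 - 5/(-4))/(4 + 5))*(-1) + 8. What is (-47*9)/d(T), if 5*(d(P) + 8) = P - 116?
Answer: 76140/5333 ≈ 14.277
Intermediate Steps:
T = 283/36 (T = ((0 - 5*(-¼))/9)*(-1) + 8 = ((0 + 5/4)*(⅑))*(-1) + 8 = ((5/4)*(⅑))*(-1) + 8 = (5/36)*(-1) + 8 = -5/36 + 8 = 283/36 ≈ 7.8611)
d(P) = -156/5 + P/5 (d(P) = -8 + (P - 116)/5 = -8 + (-116 + P)/5 = -8 + (-116/5 + P/5) = -156/5 + P/5)
(-47*9)/d(T) = (-47*9)/(-156/5 + (⅕)*(283/36)) = -423/(-156/5 + 283/180) = -423/(-5333/180) = -423*(-180/5333) = 76140/5333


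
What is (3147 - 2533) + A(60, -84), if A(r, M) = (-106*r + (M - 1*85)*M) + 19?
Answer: 8469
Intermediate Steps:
A(r, M) = 19 - 106*r + M*(-85 + M) (A(r, M) = (-106*r + (M - 85)*M) + 19 = (-106*r + (-85 + M)*M) + 19 = (-106*r + M*(-85 + M)) + 19 = 19 - 106*r + M*(-85 + M))
(3147 - 2533) + A(60, -84) = (3147 - 2533) + (19 + (-84)² - 106*60 - 85*(-84)) = 614 + (19 + 7056 - 6360 + 7140) = 614 + 7855 = 8469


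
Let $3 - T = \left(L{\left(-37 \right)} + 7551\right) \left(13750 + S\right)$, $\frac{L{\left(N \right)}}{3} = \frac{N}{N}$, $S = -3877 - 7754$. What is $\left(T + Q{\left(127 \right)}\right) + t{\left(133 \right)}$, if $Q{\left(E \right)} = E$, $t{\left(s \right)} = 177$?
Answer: $-16006619$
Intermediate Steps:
$S = -11631$ ($S = -3877 - 7754 = -11631$)
$L{\left(N \right)} = 3$ ($L{\left(N \right)} = 3 \frac{N}{N} = 3 \cdot 1 = 3$)
$T = -16006923$ ($T = 3 - \left(3 + 7551\right) \left(13750 - 11631\right) = 3 - 7554 \cdot 2119 = 3 - 16006926 = -16006923$)
$\left(T + Q{\left(127 \right)}\right) + t{\left(133 \right)} = \left(-16006923 + 127\right) + 177 = -16006796 + 177 = -16006619$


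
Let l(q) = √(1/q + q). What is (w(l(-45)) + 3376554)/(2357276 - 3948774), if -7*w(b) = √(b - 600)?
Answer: -1688277/795749 + √(-135000 + 15*I*√10130)/167107290 ≈ -2.1216 + 2.1988e-6*I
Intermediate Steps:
l(q) = √(q + 1/q)
w(b) = -√(-600 + b)/7 (w(b) = -√(b - 600)/7 = -√(-600 + b)/7)
(w(l(-45)) + 3376554)/(2357276 - 3948774) = (-√(-600 + √(-45 + 1/(-45)))/7 + 3376554)/(2357276 - 3948774) = (-√(-600 + √(-45 - 1/45))/7 + 3376554)/(-1591498) = (-√(-600 + √(-2026/45))/7 + 3376554)*(-1/1591498) = (-√(-600 + I*√10130/15)/7 + 3376554)*(-1/1591498) = (3376554 - √(-600 + I*√10130/15)/7)*(-1/1591498) = -1688277/795749 + √(-600 + I*√10130/15)/11140486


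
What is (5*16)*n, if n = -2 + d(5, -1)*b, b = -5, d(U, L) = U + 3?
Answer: -3360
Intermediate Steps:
d(U, L) = 3 + U
n = -42 (n = -2 + (3 + 5)*(-5) = -2 + 8*(-5) = -2 - 40 = -42)
(5*16)*n = (5*16)*(-42) = 80*(-42) = -3360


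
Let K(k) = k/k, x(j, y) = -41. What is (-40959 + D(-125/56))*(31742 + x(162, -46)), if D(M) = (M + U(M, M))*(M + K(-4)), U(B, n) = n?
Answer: -2035682472987/1568 ≈ -1.2983e+9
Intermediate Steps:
K(k) = 1
D(M) = 2*M*(1 + M) (D(M) = (M + M)*(M + 1) = (2*M)*(1 + M) = 2*M*(1 + M))
(-40959 + D(-125/56))*(31742 + x(162, -46)) = (-40959 + 2*(-125/56)*(1 - 125/56))*(31742 - 41) = (-40959 + 2*(-125*1/56)*(1 - 125*1/56))*31701 = (-40959 + 2*(-125/56)*(1 - 125/56))*31701 = (-40959 + 2*(-125/56)*(-69/56))*31701 = (-40959 + 8625/1568)*31701 = -64215087/1568*31701 = -2035682472987/1568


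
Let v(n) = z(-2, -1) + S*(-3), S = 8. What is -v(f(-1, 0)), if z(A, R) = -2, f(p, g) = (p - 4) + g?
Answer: 26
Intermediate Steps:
f(p, g) = -4 + g + p (f(p, g) = (-4 + p) + g = -4 + g + p)
v(n) = -26 (v(n) = -2 + 8*(-3) = -2 - 24 = -26)
-v(f(-1, 0)) = -1*(-26) = 26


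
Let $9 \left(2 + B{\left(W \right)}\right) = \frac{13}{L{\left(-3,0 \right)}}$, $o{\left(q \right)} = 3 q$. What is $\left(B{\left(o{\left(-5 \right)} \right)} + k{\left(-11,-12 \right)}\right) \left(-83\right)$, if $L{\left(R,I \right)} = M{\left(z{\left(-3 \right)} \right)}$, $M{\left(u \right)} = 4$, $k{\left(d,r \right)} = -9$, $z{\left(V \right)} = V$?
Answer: $\frac{31789}{36} \approx 883.03$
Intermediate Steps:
$L{\left(R,I \right)} = 4$
$B{\left(W \right)} = - \frac{59}{36}$ ($B{\left(W \right)} = -2 + \frac{13 \cdot \frac{1}{4}}{9} = -2 + \frac{1}{9} \cdot \frac{13}{4} = -2 + \frac{13}{36} = - \frac{59}{36}$)
$\left(B{\left(o{\left(-5 \right)} \right)} + k{\left(-11,-12 \right)}\right) \left(-83\right) = \left(- \frac{59}{36} - 9\right) \left(-83\right) = \left(- \frac{383}{36}\right) \left(-83\right) = \frac{31789}{36}$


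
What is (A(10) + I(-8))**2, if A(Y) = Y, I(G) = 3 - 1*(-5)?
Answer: 324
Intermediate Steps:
I(G) = 8 (I(G) = 3 + 5 = 8)
(A(10) + I(-8))**2 = (10 + 8)**2 = 18**2 = 324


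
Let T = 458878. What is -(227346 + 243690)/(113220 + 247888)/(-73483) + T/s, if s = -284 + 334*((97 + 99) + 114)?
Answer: 1522064205883901/342491106309748 ≈ 4.4441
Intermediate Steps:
s = 103256 (s = -284 + 334*(196 + 114) = -284 + 334*310 = -284 + 103540 = 103256)
-(227346 + 243690)/(113220 + 247888)/(-73483) + T/s = -(227346 + 243690)/(113220 + 247888)/(-73483) + 458878/103256 = -471036/361108*(-1/73483) + 458878*(1/103256) = -471036/361108*(-1/73483) + 229439/51628 = -1*117759/90277*(-1/73483) + 229439/51628 = -117759/90277*(-1/73483) + 229439/51628 = 117759/6633824791 + 229439/51628 = 1522064205883901/342491106309748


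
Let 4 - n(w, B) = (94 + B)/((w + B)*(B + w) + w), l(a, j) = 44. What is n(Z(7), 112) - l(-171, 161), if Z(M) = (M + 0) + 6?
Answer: -312863/7819 ≈ -40.013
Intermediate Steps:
Z(M) = 6 + M (Z(M) = M + 6 = 6 + M)
n(w, B) = 4 - (94 + B)/(w + (B + w)²) (n(w, B) = 4 - (94 + B)/((w + B)*(B + w) + w) = 4 - (94 + B)/((B + w)*(B + w) + w) = 4 - (94 + B)/((B + w)² + w) = 4 - (94 + B)/(w + (B + w)²))
n(Z(7), 112) - l(-171, 161) = (-94 - 1*112 + 4*(6 + 7) + 4*(112 + (6 + 7))²)/((6 + 7) + (112 + (6 + 7))²) - 1*44 = (-94 - 112 + 4*13 + 4*(112 + 13)²)/(13 + (112 + 13)²) - 44 = (-94 - 112 + 52 + 4*125²)/(13 + 125²) - 44 = (-94 - 112 + 52 + 4*15625)/(13 + 15625) - 44 = (-94 - 112 + 52 + 62500)/15638 - 44 = (1/15638)*62346 - 44 = 31173/7819 - 44 = -312863/7819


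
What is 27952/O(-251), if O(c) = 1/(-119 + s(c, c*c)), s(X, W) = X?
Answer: -10342240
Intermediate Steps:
O(c) = 1/(-119 + c)
27952/O(-251) = 27952/(1/(-119 - 251)) = 27952/(1/(-370)) = 27952/(-1/370) = 27952*(-370) = -10342240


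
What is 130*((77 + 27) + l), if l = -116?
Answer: -1560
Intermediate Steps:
130*((77 + 27) + l) = 130*((77 + 27) - 116) = 130*(104 - 116) = 130*(-12) = -1560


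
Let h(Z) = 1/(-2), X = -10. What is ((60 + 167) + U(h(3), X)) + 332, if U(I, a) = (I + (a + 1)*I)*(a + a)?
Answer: 479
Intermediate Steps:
h(Z) = -½
U(I, a) = 2*a*(I + I*(1 + a)) (U(I, a) = (I + (1 + a)*I)*(2*a) = (I + I*(1 + a))*(2*a) = 2*a*(I + I*(1 + a)))
((60 + 167) + U(h(3), X)) + 332 = ((60 + 167) + 2*(-½)*(-10)*(2 - 10)) + 332 = (227 + 2*(-½)*(-10)*(-8)) + 332 = (227 - 80) + 332 = 147 + 332 = 479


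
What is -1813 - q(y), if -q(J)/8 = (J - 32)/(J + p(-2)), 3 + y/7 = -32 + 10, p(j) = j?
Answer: -106415/59 ≈ -1803.6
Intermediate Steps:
y = -175 (y = -21 + 7*(-32 + 10) = -21 + 7*(-22) = -21 - 154 = -175)
q(J) = -8*(-32 + J)/(-2 + J) (q(J) = -8*(J - 32)/(J - 2) = -8*(-32 + J)/(-2 + J))
-1813 - q(y) = -1813 - 8*(32 - 1*(-175))/(-2 - 175) = -1813 - 8*(32 + 175)/(-177) = -1813 - 8*(-1)*207/177 = -1813 - 1*(-552/59) = -1813 + 552/59 = -106415/59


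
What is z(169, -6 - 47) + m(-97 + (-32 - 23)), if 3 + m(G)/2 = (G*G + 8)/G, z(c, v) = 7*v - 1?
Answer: -12960/19 ≈ -682.11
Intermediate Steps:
z(c, v) = -1 + 7*v
m(G) = -6 + 2*(8 + G²)/G (m(G) = -6 + 2*((G*G + 8)/G) = -6 + 2*((G² + 8)/G) = -6 + 2*((8 + G²)/G) = -6 + 2*(8 + G²)/G)
z(169, -6 - 47) + m(-97 + (-32 - 23)) = (-1 + 7*(-6 - 47)) + (-6 + 2*(-97 + (-32 - 23)) + 16/(-97 + (-32 - 23))) = (-1 + 7*(-53)) + (-6 + 2*(-97 - 55) + 16/(-97 - 55)) = (-1 - 371) + (-6 + 2*(-152) + 16/(-152)) = -372 + (-6 - 304 + 16*(-1/152)) = -372 + (-6 - 304 - 2/19) = -372 - 5892/19 = -12960/19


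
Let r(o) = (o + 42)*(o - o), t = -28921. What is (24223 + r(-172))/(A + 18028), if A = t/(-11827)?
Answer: 286485421/213246077 ≈ 1.3435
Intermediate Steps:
A = 28921/11827 (A = -28921/(-11827) = -28921*(-1/11827) = 28921/11827 ≈ 2.4453)
r(o) = 0 (r(o) = (42 + o)*0 = 0)
(24223 + r(-172))/(A + 18028) = (24223 + 0)/(28921/11827 + 18028) = 24223/(213246077/11827) = 24223*(11827/213246077) = 286485421/213246077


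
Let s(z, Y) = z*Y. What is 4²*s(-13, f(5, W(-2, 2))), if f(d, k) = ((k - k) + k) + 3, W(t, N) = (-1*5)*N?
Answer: 1456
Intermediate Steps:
W(t, N) = -5*N
f(d, k) = 3 + k (f(d, k) = (0 + k) + 3 = k + 3 = 3 + k)
s(z, Y) = Y*z
4²*s(-13, f(5, W(-2, 2))) = 4²*((3 - 5*2)*(-13)) = 16*((3 - 10)*(-13)) = 16*(-7*(-13)) = 16*91 = 1456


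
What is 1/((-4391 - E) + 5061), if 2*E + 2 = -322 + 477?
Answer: 2/1187 ≈ 0.0016849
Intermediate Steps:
E = 153/2 (E = -1 + (-322 + 477)/2 = -1 + (1/2)*155 = -1 + 155/2 = 153/2 ≈ 76.500)
1/((-4391 - E) + 5061) = 1/((-4391 - 1*153/2) + 5061) = 1/((-4391 - 153/2) + 5061) = 1/(-8935/2 + 5061) = 1/(1187/2) = 2/1187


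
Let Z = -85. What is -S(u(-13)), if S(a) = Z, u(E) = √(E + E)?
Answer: 85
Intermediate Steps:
u(E) = √2*√E (u(E) = √(2*E) = √2*√E)
S(a) = -85
-S(u(-13)) = -1*(-85) = 85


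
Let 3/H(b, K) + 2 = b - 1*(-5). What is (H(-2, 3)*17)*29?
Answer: 1479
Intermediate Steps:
H(b, K) = 3/(3 + b) (H(b, K) = 3/(-2 + (b - 1*(-5))) = 3/(-2 + (b + 5)) = 3/(-2 + (5 + b)) = 3/(3 + b))
(H(-2, 3)*17)*29 = ((3/(3 - 2))*17)*29 = ((3/1)*17)*29 = ((3*1)*17)*29 = (3*17)*29 = 51*29 = 1479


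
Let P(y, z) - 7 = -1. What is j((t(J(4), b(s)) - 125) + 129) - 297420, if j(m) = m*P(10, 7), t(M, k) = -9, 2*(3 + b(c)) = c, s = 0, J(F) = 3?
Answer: -297450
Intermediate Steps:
b(c) = -3 + c/2
P(y, z) = 6 (P(y, z) = 7 - 1 = 6)
j(m) = 6*m (j(m) = m*6 = 6*m)
j((t(J(4), b(s)) - 125) + 129) - 297420 = 6*((-9 - 125) + 129) - 297420 = 6*(-134 + 129) - 297420 = 6*(-5) - 297420 = -30 - 297420 = -297450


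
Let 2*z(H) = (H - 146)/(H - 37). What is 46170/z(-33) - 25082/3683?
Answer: 23801685722/659257 ≈ 36104.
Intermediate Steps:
z(H) = (-146 + H)/(2*(-37 + H)) (z(H) = ((H - 146)/(H - 37))/2 = ((-146 + H)/(-37 + H))/2 = (-146 + H)/(2*(-37 + H)))
46170/z(-33) - 25082/3683 = 46170/(((-146 - 33)/(2*(-37 - 33)))) - 25082/3683 = 46170/(((½)*(-179)/(-70))) - 25082*1/3683 = 46170/(((½)*(-1/70)*(-179))) - 25082/3683 = 46170/(179/140) - 25082/3683 = 46170*(140/179) - 25082/3683 = 6463800/179 - 25082/3683 = 23801685722/659257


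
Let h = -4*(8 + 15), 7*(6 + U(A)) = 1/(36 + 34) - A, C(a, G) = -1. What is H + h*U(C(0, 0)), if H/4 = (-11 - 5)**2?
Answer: 382854/245 ≈ 1562.7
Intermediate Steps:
U(A) = -2939/490 - A/7 (U(A) = -6 + (1/(36 + 34) - A)/7 = -6 + (1/70 - A)/7 = -6 + (1/490 - A/7) = -2939/490 - A/7)
h = -92 (h = -4*23 = -92)
H = 1024 (H = 4*(-11 - 5)**2 = 4*(-16)**2 = 4*256 = 1024)
H + h*U(C(0, 0)) = 1024 - 92*(-2939/490 - 1/7*(-1)) = 1024 - 92*(-2939/490 + 1/7) = 1024 - 92*(-2869/490) = 1024 + 131974/245 = 382854/245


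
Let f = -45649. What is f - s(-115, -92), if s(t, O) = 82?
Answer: -45731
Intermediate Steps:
f - s(-115, -92) = -45649 - 1*82 = -45649 - 82 = -45731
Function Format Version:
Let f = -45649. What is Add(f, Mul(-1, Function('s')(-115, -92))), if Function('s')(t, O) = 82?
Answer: -45731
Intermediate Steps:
Add(f, Mul(-1, Function('s')(-115, -92))) = Add(-45649, Mul(-1, 82)) = Add(-45649, -82) = -45731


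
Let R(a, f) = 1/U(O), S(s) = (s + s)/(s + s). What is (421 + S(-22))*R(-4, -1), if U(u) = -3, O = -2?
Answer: -422/3 ≈ -140.67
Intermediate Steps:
S(s) = 1 (S(s) = (2*s)/((2*s)) = (2*s)*(1/(2*s)) = 1)
R(a, f) = -⅓ (R(a, f) = 1/(-3) = -⅓)
(421 + S(-22))*R(-4, -1) = (421 + 1)*(-⅓) = 422*(-⅓) = -422/3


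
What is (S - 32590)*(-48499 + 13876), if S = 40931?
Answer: -288790443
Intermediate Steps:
(S - 32590)*(-48499 + 13876) = (40931 - 32590)*(-48499 + 13876) = 8341*(-34623) = -288790443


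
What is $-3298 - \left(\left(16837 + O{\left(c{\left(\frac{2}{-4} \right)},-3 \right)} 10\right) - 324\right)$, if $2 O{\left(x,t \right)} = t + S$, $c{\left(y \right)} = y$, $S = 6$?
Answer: $-19826$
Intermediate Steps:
$O{\left(x,t \right)} = 3 + \frac{t}{2}$ ($O{\left(x,t \right)} = \frac{t + 6}{2} = \frac{6 + t}{2} = 3 + \frac{t}{2}$)
$-3298 - \left(\left(16837 + O{\left(c{\left(\frac{2}{-4} \right)},-3 \right)} 10\right) - 324\right) = -3298 - \left(\left(16837 + \left(3 + \frac{1}{2} \left(-3\right)\right) 10\right) - 324\right) = -3298 - \left(\left(16837 + \left(3 - \frac{3}{2}\right) 10\right) - 324\right) = -3298 - \left(\left(16837 + \frac{3}{2} \cdot 10\right) - 324\right) = -3298 - \left(\left(16837 + 15\right) - 324\right) = -3298 - \left(16852 - 324\right) = -3298 - 16528 = -19826$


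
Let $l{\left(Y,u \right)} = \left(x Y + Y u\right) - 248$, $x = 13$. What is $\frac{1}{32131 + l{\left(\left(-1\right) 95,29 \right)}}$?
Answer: $\frac{1}{27893} \approx 3.5851 \cdot 10^{-5}$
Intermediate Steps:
$l{\left(Y,u \right)} = -248 + 13 Y + Y u$ ($l{\left(Y,u \right)} = \left(13 Y + Y u\right) - 248 = -248 + 13 Y + Y u$)
$\frac{1}{32131 + l{\left(\left(-1\right) 95,29 \right)}} = \frac{1}{32131 + \left(-248 + 13 \left(\left(-1\right) 95\right) + \left(-1\right) 95 \cdot 29\right)} = \frac{1}{32131 - 4238} = \frac{1}{27893}$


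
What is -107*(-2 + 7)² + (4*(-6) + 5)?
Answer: -2694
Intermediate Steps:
-107*(-2 + 7)² + (4*(-6) + 5) = -107*5² + (-24 + 5) = -107*25 - 19 = -2675 - 19 = -2694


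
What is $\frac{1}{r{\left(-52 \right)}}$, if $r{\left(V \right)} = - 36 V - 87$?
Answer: $\frac{1}{1785} \approx 0.00056022$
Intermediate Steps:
$r{\left(V \right)} = -87 - 36 V$
$\frac{1}{r{\left(-52 \right)}} = \frac{1}{-87 - -1872} = \frac{1}{-87 + 1872} = \frac{1}{1785}$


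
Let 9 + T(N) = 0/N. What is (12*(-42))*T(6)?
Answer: 4536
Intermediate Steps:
T(N) = -9 (T(N) = -9 + 0/N = -9 + 0 = -9)
(12*(-42))*T(6) = (12*(-42))*(-9) = -504*(-9) = 4536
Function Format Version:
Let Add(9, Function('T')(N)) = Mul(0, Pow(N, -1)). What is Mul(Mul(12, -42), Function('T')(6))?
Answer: 4536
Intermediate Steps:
Function('T')(N) = -9 (Function('T')(N) = Add(-9, Mul(0, Pow(N, -1))) = Add(-9, 0) = -9)
Mul(Mul(12, -42), Function('T')(6)) = Mul(Mul(12, -42), -9) = Mul(-504, -9) = 4536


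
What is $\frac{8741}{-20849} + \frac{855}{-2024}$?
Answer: $- \frac{35517679}{42198376} \approx -0.84168$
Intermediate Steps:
$\frac{8741}{-20849} + \frac{855}{-2024} = 8741 \left(- \frac{1}{20849}\right) + 855 \left(- \frac{1}{2024}\right) = - \frac{8741}{20849} - \frac{855}{2024} = - \frac{35517679}{42198376}$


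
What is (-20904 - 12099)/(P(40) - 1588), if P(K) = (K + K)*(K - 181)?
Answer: 33003/12868 ≈ 2.5647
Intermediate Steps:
P(K) = 2*K*(-181 + K) (P(K) = (2*K)*(-181 + K) = 2*K*(-181 + K))
(-20904 - 12099)/(P(40) - 1588) = (-20904 - 12099)/(2*40*(-181 + 40) - 1588) = -33003/(2*40*(-141) - 1588) = -33003/(-11280 - 1588) = -33003/(-12868) = -33003*(-1/12868) = 33003/12868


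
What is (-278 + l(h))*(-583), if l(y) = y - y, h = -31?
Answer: 162074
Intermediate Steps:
l(y) = 0
(-278 + l(h))*(-583) = (-278 + 0)*(-583) = -278*(-583) = 162074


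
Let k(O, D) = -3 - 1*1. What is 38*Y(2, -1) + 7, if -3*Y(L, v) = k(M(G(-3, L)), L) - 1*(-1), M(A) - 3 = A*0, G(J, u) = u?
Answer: 45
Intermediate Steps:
M(A) = 3 (M(A) = 3 + A*0 = 3 + 0 = 3)
k(O, D) = -4 (k(O, D) = -3 - 1 = -4)
Y(L, v) = 1 (Y(L, v) = -(-4 - 1*(-1))/3 = -(-4 + 1)/3 = -1/3*(-3) = 1)
38*Y(2, -1) + 7 = 38*1 + 7 = 38 + 7 = 45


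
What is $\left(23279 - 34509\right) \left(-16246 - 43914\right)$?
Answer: $675596800$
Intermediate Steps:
$\left(23279 - 34509\right) \left(-16246 - 43914\right) = \left(-11230\right) \left(-60160\right) = 675596800$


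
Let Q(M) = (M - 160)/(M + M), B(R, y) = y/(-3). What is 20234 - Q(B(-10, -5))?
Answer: 40563/2 ≈ 20282.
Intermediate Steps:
B(R, y) = -y/3 (B(R, y) = y*(-1/3) = -y/3)
Q(M) = (-160 + M)/(2*M) (Q(M) = (-160 + M)/((2*M)) = (-160 + M)*(1/(2*M)) = (-160 + M)/(2*M))
20234 - Q(B(-10, -5)) = 20234 - (-160 - 1/3*(-5))/(2*((-1/3*(-5)))) = 20234 - (-160 + 5/3)/(2*5/3) = 20234 - 3*(-475)/(2*5*3) = 20234 - 1*(-95/2) = 20234 + 95/2 = 40563/2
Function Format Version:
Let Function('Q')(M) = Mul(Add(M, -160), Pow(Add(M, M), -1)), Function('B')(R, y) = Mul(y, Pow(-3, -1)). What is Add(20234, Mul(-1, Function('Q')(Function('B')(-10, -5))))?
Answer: Rational(40563, 2) ≈ 20282.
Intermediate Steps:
Function('B')(R, y) = Mul(Rational(-1, 3), y) (Function('B')(R, y) = Mul(y, Rational(-1, 3)) = Mul(Rational(-1, 3), y))
Function('Q')(M) = Mul(Rational(1, 2), Pow(M, -1), Add(-160, M)) (Function('Q')(M) = Mul(Add(-160, M), Pow(Mul(2, M), -1)) = Mul(Add(-160, M), Mul(Rational(1, 2), Pow(M, -1))) = Mul(Rational(1, 2), Pow(M, -1), Add(-160, M)))
Add(20234, Mul(-1, Function('Q')(Function('B')(-10, -5)))) = Add(20234, Mul(-1, Mul(Rational(1, 2), Pow(Mul(Rational(-1, 3), -5), -1), Add(-160, Mul(Rational(-1, 3), -5))))) = Add(20234, Mul(-1, Mul(Rational(1, 2), Pow(Rational(5, 3), -1), Add(-160, Rational(5, 3))))) = Add(20234, Mul(-1, Mul(Rational(1, 2), Rational(3, 5), Rational(-475, 3)))) = Add(20234, Mul(-1, Rational(-95, 2))) = Add(20234, Rational(95, 2)) = Rational(40563, 2)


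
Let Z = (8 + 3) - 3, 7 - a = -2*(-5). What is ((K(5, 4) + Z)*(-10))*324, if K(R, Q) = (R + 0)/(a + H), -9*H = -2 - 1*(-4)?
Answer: -605880/29 ≈ -20892.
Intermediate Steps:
H = -2/9 (H = -(-2 - 1*(-4))/9 = -(-2 + 4)/9 = -1/9*2 = -2/9 ≈ -0.22222)
a = -3 (a = 7 - (-2)*(-5) = 7 - 1*10 = 7 - 10 = -3)
K(R, Q) = -9*R/29 (K(R, Q) = (R + 0)/(-3 - 2/9) = R/(-29/9) = R*(-9/29) = -9*R/29)
Z = 8 (Z = 11 - 3 = 8)
((K(5, 4) + Z)*(-10))*324 = ((-9/29*5 + 8)*(-10))*324 = ((-45/29 + 8)*(-10))*324 = ((187/29)*(-10))*324 = -1870/29*324 = -605880/29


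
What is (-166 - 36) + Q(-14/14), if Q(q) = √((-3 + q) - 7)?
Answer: -202 + I*√11 ≈ -202.0 + 3.3166*I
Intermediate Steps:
Q(q) = √(-10 + q)
(-166 - 36) + Q(-14/14) = (-166 - 36) + √(-10 - 14/14) = -202 + √(-10 - 14*1/14) = -202 + √(-10 - 1) = -202 + √(-11) = -202 + I*√11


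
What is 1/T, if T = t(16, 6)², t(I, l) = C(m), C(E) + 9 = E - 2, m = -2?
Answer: 1/169 ≈ 0.0059172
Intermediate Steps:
C(E) = -11 + E (C(E) = -9 + (E - 2) = -9 + (-2 + E) = -11 + E)
t(I, l) = -13 (t(I, l) = -11 - 2 = -13)
T = 169 (T = (-13)² = 169)
1/T = 1/169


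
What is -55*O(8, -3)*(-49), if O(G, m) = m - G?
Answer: -29645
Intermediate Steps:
-55*O(8, -3)*(-49) = -55*(-3 - 1*8)*(-49) = -55*(-3 - 8)*(-49) = -55*(-11)*(-49) = 605*(-49) = -29645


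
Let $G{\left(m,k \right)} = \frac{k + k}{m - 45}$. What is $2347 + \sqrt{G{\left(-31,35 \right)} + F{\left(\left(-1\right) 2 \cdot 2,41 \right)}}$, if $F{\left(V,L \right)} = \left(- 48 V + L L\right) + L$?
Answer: $2347 + \frac{\sqrt{2762486}}{38} \approx 2390.7$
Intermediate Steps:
$G{\left(m,k \right)} = \frac{2 k}{-45 + m}$
$F{\left(V,L \right)} = L + L^{2} - 48 V$ ($F{\left(V,L \right)} = \left(- 48 V + L^{2}\right) + L = \left(L^{2} - 48 V\right) + L = L + L^{2} - 48 V$)
$2347 + \sqrt{G{\left(-31,35 \right)} + F{\left(\left(-1\right) 2 \cdot 2,41 \right)}} = 2347 + \sqrt{2 \cdot 35 \frac{1}{-45 - 31} + \left(41 + 41^{2} - 48 \left(-1\right) 2 \cdot 2\right)} = 2347 + \sqrt{2 \cdot 35 \frac{1}{-76} + \left(41 + 1681 - 48 \left(\left(-2\right) 2\right)\right)} = 2347 + \sqrt{2 \cdot 35 \left(- \frac{1}{76}\right) + \left(41 + 1681 - -192\right)} = 2347 + \sqrt{- \frac{35}{38} + \left(41 + 1681 + 192\right)} = 2347 + \sqrt{- \frac{35}{38} + 1914} = 2347 + \sqrt{\frac{72697}{38}} = 2347 + \frac{\sqrt{2762486}}{38}$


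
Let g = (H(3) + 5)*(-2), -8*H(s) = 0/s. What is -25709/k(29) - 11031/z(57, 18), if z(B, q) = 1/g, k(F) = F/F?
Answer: 84601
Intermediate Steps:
H(s) = 0 (H(s) = -0/s = -⅛*0 = 0)
k(F) = 1
g = -10 (g = (0 + 5)*(-2) = 5*(-2) = -10)
z(B, q) = -⅒ (z(B, q) = 1/(-10) = -⅒)
-25709/k(29) - 11031/z(57, 18) = -25709/1 - 11031/(-⅒) = -25709*1 - 11031*(-10) = -25709 + 110310 = 84601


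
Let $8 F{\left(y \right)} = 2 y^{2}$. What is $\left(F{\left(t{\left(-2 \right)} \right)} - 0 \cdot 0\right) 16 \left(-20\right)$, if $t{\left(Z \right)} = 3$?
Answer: $-720$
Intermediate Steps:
$F{\left(y \right)} = \frac{y^{2}}{4}$ ($F{\left(y \right)} = \frac{2 y^{2}}{8} = \frac{y^{2}}{4}$)
$\left(F{\left(t{\left(-2 \right)} \right)} - 0 \cdot 0\right) 16 \left(-20\right) = \left(\frac{3^{2}}{4} - 0 \cdot 0\right) 16 \left(-20\right) = \left(\frac{1}{4} \cdot 9 - 0\right) \left(-320\right) = \left(\frac{9}{4} + 0\right) \left(-320\right) = \frac{9}{4} \left(-320\right) = -720$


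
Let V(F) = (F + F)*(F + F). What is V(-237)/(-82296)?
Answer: -6241/2286 ≈ -2.7301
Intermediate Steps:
V(F) = 4*F² (V(F) = (2*F)*(2*F) = 4*F²)
V(-237)/(-82296) = (4*(-237)²)/(-82296) = (4*56169)*(-1/82296) = 224676*(-1/82296) = -6241/2286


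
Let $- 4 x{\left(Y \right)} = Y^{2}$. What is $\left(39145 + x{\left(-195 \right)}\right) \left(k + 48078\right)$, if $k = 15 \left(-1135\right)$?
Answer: $\frac{3681488415}{4} \approx 9.2037 \cdot 10^{8}$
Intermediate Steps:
$x{\left(Y \right)} = - \frac{Y^{2}}{4}$
$k = -17025$
$\left(39145 + x{\left(-195 \right)}\right) \left(k + 48078\right) = \left(39145 - \frac{\left(-195\right)^{2}}{4}\right) \left(-17025 + 48078\right) = \left(39145 - \frac{38025}{4}\right) 31053 = \frac{118555}{4} \cdot 31053 = \frac{3681488415}{4}$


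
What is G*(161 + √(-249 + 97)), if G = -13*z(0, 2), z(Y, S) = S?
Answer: -4186 - 52*I*√38 ≈ -4186.0 - 320.55*I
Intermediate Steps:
G = -26 (G = -13*2 = -26)
G*(161 + √(-249 + 97)) = -26*(161 + √(-249 + 97)) = -26*(161 + √(-152)) = -26*(161 + 2*I*√38) = -4186 - 52*I*√38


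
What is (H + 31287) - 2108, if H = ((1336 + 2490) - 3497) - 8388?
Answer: 21120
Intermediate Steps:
H = -8059 (H = (3826 - 3497) - 8388 = 329 - 8388 = -8059)
(H + 31287) - 2108 = (-8059 + 31287) - 2108 = 23228 - 2108 = 21120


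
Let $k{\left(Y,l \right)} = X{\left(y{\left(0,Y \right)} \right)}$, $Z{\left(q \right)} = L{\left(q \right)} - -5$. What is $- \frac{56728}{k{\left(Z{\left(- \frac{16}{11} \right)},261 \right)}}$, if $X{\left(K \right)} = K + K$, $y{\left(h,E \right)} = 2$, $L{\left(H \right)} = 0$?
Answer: $-14182$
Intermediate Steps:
$X{\left(K \right)} = 2 K$
$Z{\left(q \right)} = 5$ ($Z{\left(q \right)} = 0 - -5 = 0 + 5 = 5$)
$k{\left(Y,l \right)} = 4$ ($k{\left(Y,l \right)} = 2 \cdot 2 = 4$)
$- \frac{56728}{k{\left(Z{\left(- \frac{16}{11} \right)},261 \right)}} = - \frac{56728}{4} = \left(-56728\right) \frac{1}{4} = -14182$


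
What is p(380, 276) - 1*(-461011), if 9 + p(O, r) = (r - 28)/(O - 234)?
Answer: 33653270/73 ≈ 4.6100e+5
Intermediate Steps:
p(O, r) = -9 + (-28 + r)/(-234 + O) (p(O, r) = -9 + (r - 28)/(O - 234) = -9 + (-28 + r)/(-234 + O))
p(380, 276) - 1*(-461011) = (2078 + 276 - 9*380)/(-234 + 380) - 1*(-461011) = (2078 + 276 - 3420)/146 + 461011 = (1/146)*(-1066) + 461011 = -533/73 + 461011 = 33653270/73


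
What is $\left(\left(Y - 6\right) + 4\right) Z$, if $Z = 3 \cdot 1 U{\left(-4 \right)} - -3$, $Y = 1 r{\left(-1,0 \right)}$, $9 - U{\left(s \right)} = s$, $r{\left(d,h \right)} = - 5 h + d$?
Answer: $-126$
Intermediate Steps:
$r{\left(d,h \right)} = d - 5 h$
$U{\left(s \right)} = 9 - s$
$Y = -1$ ($Y = 1 \left(-1 - 0\right) = 1 \left(-1 + 0\right) = 1 \left(-1\right) = -1$)
$Z = 42$ ($Z = 3 \cdot 1 \left(9 - -4\right) - -3 = 3 \left(9 + 4\right) + 3 = 3 \cdot 13 + 3 = 39 + 3 = 42$)
$\left(\left(Y - 6\right) + 4\right) Z = \left(\left(-1 - 6\right) + 4\right) 42 = \left(-7 + 4\right) 42 = \left(-3\right) 42 = -126$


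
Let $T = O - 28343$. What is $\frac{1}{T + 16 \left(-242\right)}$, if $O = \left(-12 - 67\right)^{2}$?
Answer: $- \frac{1}{25974} \approx -3.85 \cdot 10^{-5}$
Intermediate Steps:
$O = 6241$ ($O = \left(-79\right)^{2} = 6241$)
$T = -22102$ ($T = 6241 - 28343 = -22102$)
$\frac{1}{T + 16 \left(-242\right)} = \frac{1}{-22102 + 16 \left(-242\right)} = \frac{1}{-22102 - 3872} = \frac{1}{-25974} = - \frac{1}{25974}$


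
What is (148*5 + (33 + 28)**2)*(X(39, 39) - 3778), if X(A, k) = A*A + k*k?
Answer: -3283296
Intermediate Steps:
X(A, k) = A**2 + k**2
(148*5 + (33 + 28)**2)*(X(39, 39) - 3778) = (148*5 + (33 + 28)**2)*((39**2 + 39**2) - 3778) = (740 + 61**2)*((1521 + 1521) - 3778) = (740 + 3721)*(3042 - 3778) = 4461*(-736) = -3283296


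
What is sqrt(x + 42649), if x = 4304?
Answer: 3*sqrt(5217) ≈ 216.69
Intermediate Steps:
sqrt(x + 42649) = sqrt(4304 + 42649) = sqrt(46953) = 3*sqrt(5217)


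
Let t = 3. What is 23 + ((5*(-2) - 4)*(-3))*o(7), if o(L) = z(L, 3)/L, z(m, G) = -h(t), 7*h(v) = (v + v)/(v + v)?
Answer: 155/7 ≈ 22.143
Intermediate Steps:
h(v) = ⅐ (h(v) = ((v + v)/(v + v))/7 = ((2*v)/((2*v)))/7 = ((2*v)*(1/(2*v)))/7 = (⅐)*1 = ⅐)
z(m, G) = -⅐ (z(m, G) = -1*⅐ = -⅐)
o(L) = -1/(7*L)
23 + ((5*(-2) - 4)*(-3))*o(7) = 23 + ((5*(-2) - 4)*(-3))*(-⅐/7) = 23 + ((-10 - 4)*(-3))*(-⅐*⅐) = 23 - 14*(-3)*(-1/49) = 23 + 42*(-1/49) = 23 - 6/7 = 155/7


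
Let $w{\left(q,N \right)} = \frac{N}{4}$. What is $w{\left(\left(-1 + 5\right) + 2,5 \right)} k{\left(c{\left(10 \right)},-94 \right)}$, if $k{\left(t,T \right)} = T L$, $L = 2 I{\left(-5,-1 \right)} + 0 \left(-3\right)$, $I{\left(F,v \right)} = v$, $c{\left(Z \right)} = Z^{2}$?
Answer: $235$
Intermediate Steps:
$w{\left(q,N \right)} = \frac{N}{4}$ ($w{\left(q,N \right)} = N \frac{1}{4} = \frac{N}{4}$)
$L = -2$ ($L = 2 \left(-1\right) + 0 \left(-3\right) = -2 + 0 = -2$)
$k{\left(t,T \right)} = - 2 T$ ($k{\left(t,T \right)} = T \left(-2\right) = - 2 T$)
$w{\left(\left(-1 + 5\right) + 2,5 \right)} k{\left(c{\left(10 \right)},-94 \right)} = \frac{1}{4} \cdot 5 \left(\left(-2\right) \left(-94\right)\right) = \frac{5}{4} \cdot 188 = 235$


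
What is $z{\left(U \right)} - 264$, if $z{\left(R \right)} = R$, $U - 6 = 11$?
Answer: $-247$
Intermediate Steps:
$U = 17$ ($U = 6 + 11 = 17$)
$z{\left(U \right)} - 264 = 17 - 264 = -247$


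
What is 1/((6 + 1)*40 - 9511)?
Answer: -1/9231 ≈ -0.00010833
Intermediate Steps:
1/((6 + 1)*40 - 9511) = 1/(7*40 - 9511) = 1/(280 - 9511) = 1/(-9231) = -1/9231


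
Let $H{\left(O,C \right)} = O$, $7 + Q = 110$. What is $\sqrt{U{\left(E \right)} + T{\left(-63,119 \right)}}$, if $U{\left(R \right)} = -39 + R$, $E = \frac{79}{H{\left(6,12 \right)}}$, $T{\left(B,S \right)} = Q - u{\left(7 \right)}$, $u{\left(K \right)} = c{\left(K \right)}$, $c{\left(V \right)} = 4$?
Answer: $\frac{\sqrt{2634}}{6} \approx 8.5538$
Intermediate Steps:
$u{\left(K \right)} = 4$
$Q = 103$ ($Q = -7 + 110 = 103$)
$T{\left(B,S \right)} = 99$ ($T{\left(B,S \right)} = 103 - 4 = 99$)
$E = \frac{79}{6} \approx 13.167$
$\sqrt{U{\left(E \right)} + T{\left(-63,119 \right)}} = \sqrt{\left(-39 + \frac{79}{6}\right) + 99} = \sqrt{- \frac{155}{6} + 99} = \sqrt{\frac{439}{6}} = \frac{\sqrt{2634}}{6}$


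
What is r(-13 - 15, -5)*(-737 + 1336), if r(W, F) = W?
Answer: -16772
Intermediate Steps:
r(-13 - 15, -5)*(-737 + 1336) = (-13 - 15)*(-737 + 1336) = -28*599 = -16772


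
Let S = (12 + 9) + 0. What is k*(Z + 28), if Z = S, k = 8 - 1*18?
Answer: -490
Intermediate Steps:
k = -10 (k = 8 - 18 = -10)
S = 21 (S = 21 + 0 = 21)
Z = 21
k*(Z + 28) = -10*(21 + 28) = -10*49 = -490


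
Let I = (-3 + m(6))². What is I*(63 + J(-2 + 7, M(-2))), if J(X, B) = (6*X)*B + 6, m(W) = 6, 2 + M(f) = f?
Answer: -459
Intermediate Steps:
M(f) = -2 + f
J(X, B) = 6 + 6*B*X (J(X, B) = 6*B*X + 6 = 6 + 6*B*X)
I = 9 (I = (-3 + 6)² = 3² = 9)
I*(63 + J(-2 + 7, M(-2))) = 9*(63 + (6 + 6*(-2 - 2)*(-2 + 7))) = 9*(63 + (6 + 6*(-4)*5)) = 9*(63 + (6 - 120)) = 9*(63 - 114) = 9*(-51) = -459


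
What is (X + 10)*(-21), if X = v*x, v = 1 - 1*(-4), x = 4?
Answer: -630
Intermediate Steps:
v = 5 (v = 1 + 4 = 5)
X = 20 (X = 5*4 = 20)
(X + 10)*(-21) = (20 + 10)*(-21) = 30*(-21) = -630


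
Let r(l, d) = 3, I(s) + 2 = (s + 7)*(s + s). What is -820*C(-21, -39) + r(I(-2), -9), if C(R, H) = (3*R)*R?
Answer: -1084857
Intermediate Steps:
I(s) = -2 + 2*s*(7 + s) (I(s) = -2 + (s + 7)*(s + s) = -2 + (7 + s)*(2*s) = -2 + 2*s*(7 + s))
C(R, H) = 3*R²
-820*C(-21, -39) + r(I(-2), -9) = -2460*(-21)² + 3 = -2460*441 + 3 = -820*1323 + 3 = -1084860 + 3 = -1084857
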